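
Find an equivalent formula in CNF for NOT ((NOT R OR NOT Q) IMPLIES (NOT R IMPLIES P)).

NOT ((NOT R OR NOT Q) IMPLIES (NOT R IMPLIES P))
⇔ NOT (NOT (NOT R OR NOT Q) OR (NOT R IMPLIES P))   [eliminate IMPLIES]
⇔ NOT (NOT (NOT R OR NOT Q) OR NOT NOT R OR P)   [eliminate IMPLIES]
⇔ NOT NOT (NOT R OR NOT Q) AND NOT NOT NOT R AND NOT P   [De Morgan]
⇔ (NOT R OR NOT Q) AND NOT NOT NOT R AND NOT P   [double negation]
⇔ (NOT R OR NOT Q) AND NOT R AND NOT P   [double negation]
⇔ NOT R AND NOT P   [simplify]

NOT R AND NOT P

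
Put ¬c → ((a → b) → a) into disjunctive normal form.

¬c → ((a → b) → a)
= ¬¬c ∨ ((a → b) → a)
= ¬¬c ∨ ¬(a → b) ∨ a
= ¬¬c ∨ ¬(¬a ∨ b) ∨ a
= c ∨ ¬(¬a ∨ b) ∨ a
= c ∨ (¬¬a ∧ ¬b) ∨ a
= c ∨ (a ∧ ¬b) ∨ a
= c ∨ a

c ∨ a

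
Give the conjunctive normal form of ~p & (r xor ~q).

~p & (r xor ~q)
= ~p & (r | ~q) & ~(r & ~q)   [expand xor]
= ~p & (r | ~q) & (~r | ~~q)   [De Morgan]
= ~p & (r | ~q) & (~r | q)   [double negation]

~p & (r | ~q) & (~r | q)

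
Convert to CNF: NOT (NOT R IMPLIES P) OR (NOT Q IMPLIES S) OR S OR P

NOT R OR Q OR S OR P

NOT (NOT R IMPLIES P) OR (NOT Q IMPLIES S) OR S OR P
≡ NOT (NOT NOT R OR P) OR (NOT Q IMPLIES S) OR S OR P   [eliminate IMPLIES]
≡ NOT (NOT NOT R OR P) OR NOT NOT Q OR S OR S OR P   [eliminate IMPLIES]
≡ (NOT NOT NOT R AND NOT P) OR NOT NOT Q OR S OR S OR P   [De Morgan]
≡ (NOT R AND NOT P) OR NOT NOT Q OR S OR S OR P   [double negation]
≡ (NOT R AND NOT P) OR Q OR S OR S OR P   [double negation]
≡ (NOT R OR Q OR S OR S OR P) AND (NOT P OR Q OR S OR S OR P)   [distribute OR over AND]
≡ NOT R OR Q OR S OR P   [simplify]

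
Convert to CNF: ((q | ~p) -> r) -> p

~r | p

((q | ~p) -> r) -> p
⇔ ~((q | ~p) -> r) | p   (eliminate ->)
⇔ ~(~(q | ~p) | r) | p   (eliminate ->)
⇔ (~~(q | ~p) & ~r) | p   (De Morgan)
⇔ ((q | ~p) & ~r) | p   (double negation)
⇔ (q | ~p | p) & (~r | p)   (distribute | over &)
⇔ ~r | p   (simplify)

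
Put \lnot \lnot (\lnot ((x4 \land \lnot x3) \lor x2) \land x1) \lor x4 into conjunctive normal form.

\lnot \lnot (\lnot ((x4 \land \lnot x3) \lor x2) \land x1) \lor x4
= (\lnot ((x4 \land \lnot x3) \lor x2) \land x1) \lor x4   [double negation]
= (\lnot (x4 \land \lnot x3) \land \lnot x2 \land x1) \lor x4   [De Morgan]
= ((\lnot x4 \lor \lnot \lnot x3) \land \lnot x2 \land x1) \lor x4   [De Morgan]
= ((\lnot x4 \lor x3) \land \lnot x2 \land x1) \lor x4   [double negation]
= (\lnot x4 \lor x3 \lor x4) \land (\lnot x2 \lor x4) \land (x1 \lor x4)   [distribute \lor over \land]
= (\lnot x2 \lor x4) \land (x1 \lor x4)   [simplify]

(\lnot x2 \lor x4) \land (x1 \lor x4)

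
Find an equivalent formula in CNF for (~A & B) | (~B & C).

(~A & B) | (~B & C)
≡ (~A | ~B) & (~A | C) & (B | ~B) & (B | C)
≡ (~A | ~B) & (~A | C) & (B | C)

(~A | ~B) & (~A | C) & (B | C)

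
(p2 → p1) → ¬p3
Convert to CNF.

(p2 → p1) → ¬p3
≡ ¬(p2 → p1) ∨ ¬p3   (eliminate →)
≡ ¬(¬p2 ∨ p1) ∨ ¬p3   (eliminate →)
≡ (¬¬p2 ∧ ¬p1) ∨ ¬p3   (De Morgan)
≡ (p2 ∧ ¬p1) ∨ ¬p3   (double negation)
≡ (p2 ∨ ¬p3) ∧ (¬p1 ∨ ¬p3)   (distribute ∨ over ∧)

(p2 ∨ ¬p3) ∧ (¬p1 ∨ ¬p3)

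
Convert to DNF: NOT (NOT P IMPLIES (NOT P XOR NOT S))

NOT (NOT P IMPLIES (NOT P XOR NOT S))
≡ NOT (NOT NOT P OR (NOT P XOR NOT S))   [eliminate IMPLIES]
≡ NOT (NOT NOT P OR (NOT P AND NOT NOT S) OR (NOT NOT P AND NOT S))   [expand XOR]
≡ NOT NOT NOT P AND NOT (NOT P AND NOT NOT S) AND NOT (NOT NOT P AND NOT S)   [De Morgan]
≡ NOT P AND NOT (NOT P AND NOT NOT S) AND NOT (NOT NOT P AND NOT S)   [double negation]
≡ NOT P AND (NOT NOT P OR NOT NOT NOT S) AND NOT (NOT NOT P AND NOT S)   [De Morgan]
≡ NOT P AND (P OR NOT NOT NOT S) AND NOT (NOT NOT P AND NOT S)   [double negation]
≡ NOT P AND (P OR NOT S) AND NOT (NOT NOT P AND NOT S)   [double negation]
≡ NOT P AND (P OR NOT S) AND (NOT NOT NOT P OR NOT NOT S)   [De Morgan]
≡ NOT P AND (P OR NOT S) AND (NOT P OR NOT NOT S)   [double negation]
≡ NOT P AND (P OR NOT S) AND (NOT P OR S)   [double negation]
≡ (NOT P AND P AND NOT P) OR (NOT P AND P AND S) OR (NOT P AND NOT S AND NOT P) OR (NOT P AND NOT S AND S)   [distribute AND over OR]
≡ NOT P AND NOT S   [simplify]

NOT P AND NOT S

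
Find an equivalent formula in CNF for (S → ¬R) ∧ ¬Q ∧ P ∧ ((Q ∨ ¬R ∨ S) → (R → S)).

(S → ¬R) ∧ ¬Q ∧ P ∧ ((Q ∨ ¬R ∨ S) → (R → S))
⇔ (¬S ∨ ¬R) ∧ ¬Q ∧ P ∧ ((Q ∨ ¬R ∨ S) → (R → S))   — eliminate →
⇔ (¬S ∨ ¬R) ∧ ¬Q ∧ P ∧ (¬(Q ∨ ¬R ∨ S) ∨ (R → S))   — eliminate →
⇔ (¬S ∨ ¬R) ∧ ¬Q ∧ P ∧ (¬(Q ∨ ¬R ∨ S) ∨ ¬R ∨ S)   — eliminate →
⇔ (¬S ∨ ¬R) ∧ ¬Q ∧ P ∧ ((¬Q ∧ ¬¬R ∧ ¬S) ∨ ¬R ∨ S)   — De Morgan
⇔ (¬S ∨ ¬R) ∧ ¬Q ∧ P ∧ ((¬Q ∧ R ∧ ¬S) ∨ ¬R ∨ S)   — double negation
⇔ (¬S ∨ ¬R) ∧ ¬Q ∧ P ∧ (¬Q ∨ ¬R ∨ S) ∧ (R ∨ ¬R ∨ S) ∧ (¬S ∨ ¬R ∨ S)   — distribute ∨ over ∧
⇔ (¬S ∨ ¬R) ∧ ¬Q ∧ P   — simplify

(¬S ∨ ¬R) ∧ ¬Q ∧ P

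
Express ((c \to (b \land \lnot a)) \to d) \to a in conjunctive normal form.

((c \to (b \land \lnot a)) \to d) \to a
⇔ \lnot ((c \to (b \land \lnot a)) \to d) \lor a   [eliminate \to]
⇔ \lnot (\lnot (c \to (b \land \lnot a)) \lor d) \lor a   [eliminate \to]
⇔ \lnot (\lnot (\lnot c \lor (b \land \lnot a)) \lor d) \lor a   [eliminate \to]
⇔ (\lnot \lnot (\lnot c \lor (b \land \lnot a)) \land \lnot d) \lor a   [De Morgan]
⇔ ((\lnot c \lor (b \land \lnot a)) \land \lnot d) \lor a   [double negation]
⇔ (\lnot c \lor b \lor a) \land (\lnot c \lor \lnot a \lor a) \land (\lnot d \lor a)   [distribute \lor over \land]
⇔ (\lnot c \lor b \lor a) \land (\lnot d \lor a)   [simplify]

(\lnot c \lor b \lor a) \land (\lnot d \lor a)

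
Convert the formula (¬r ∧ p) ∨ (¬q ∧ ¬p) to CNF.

(¬r ∧ p) ∨ (¬q ∧ ¬p)
≡ (¬r ∨ ¬q) ∧ (¬r ∨ ¬p) ∧ (p ∨ ¬q) ∧ (p ∨ ¬p)   — distribute ∨ over ∧
≡ (¬r ∨ ¬q) ∧ (¬r ∨ ¬p) ∧ (p ∨ ¬q)   — simplify

(¬r ∨ ¬q) ∧ (¬r ∨ ¬p) ∧ (p ∨ ¬q)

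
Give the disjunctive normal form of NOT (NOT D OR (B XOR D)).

NOT (NOT D OR (B XOR D))
≡ NOT (NOT D OR (B AND NOT D) OR (NOT B AND D))
≡ NOT NOT D AND NOT (B AND NOT D) AND NOT (NOT B AND D)
≡ D AND NOT (B AND NOT D) AND NOT (NOT B AND D)
≡ D AND (NOT B OR NOT NOT D) AND NOT (NOT B AND D)
≡ D AND (NOT B OR D) AND NOT (NOT B AND D)
≡ D AND (NOT B OR D) AND (NOT NOT B OR NOT D)
≡ D AND (NOT B OR D) AND (B OR NOT D)
≡ (D AND NOT B AND B) OR (D AND NOT B AND NOT D) OR (D AND D AND B) OR (D AND D AND NOT D)
≡ D AND B

D AND B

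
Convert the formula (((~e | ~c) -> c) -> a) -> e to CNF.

(((~e | ~c) -> c) -> a) -> e
≡ ~(((~e | ~c) -> c) -> a) | e   [eliminate ->]
≡ ~(~((~e | ~c) -> c) | a) | e   [eliminate ->]
≡ ~(~(~(~e | ~c) | c) | a) | e   [eliminate ->]
≡ (~~(~(~e | ~c) | c) & ~a) | e   [De Morgan]
≡ ((~(~e | ~c) | c) & ~a) | e   [double negation]
≡ (((~~e & ~~c) | c) & ~a) | e   [De Morgan]
≡ (((e & ~~c) | c) & ~a) | e   [double negation]
≡ (((e & c) | c) & ~a) | e   [double negation]
≡ (e | c | e) & (c | c | e) & (~a | e)   [distribute | over &]
≡ (e | c) & (~a | e)   [simplify]

(e | c) & (~a | e)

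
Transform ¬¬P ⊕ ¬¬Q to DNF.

(P ∧ ¬Q) ∨ (¬P ∧ Q)

¬¬P ⊕ ¬¬Q
= (¬¬P ∧ ¬¬¬Q) ∨ (¬¬¬P ∧ ¬¬Q)   (expand ⊕)
= (P ∧ ¬¬¬Q) ∨ (¬¬¬P ∧ ¬¬Q)   (double negation)
= (P ∧ ¬Q) ∨ (¬¬¬P ∧ ¬¬Q)   (double negation)
= (P ∧ ¬Q) ∨ (¬P ∧ ¬¬Q)   (double negation)
= (P ∧ ¬Q) ∨ (¬P ∧ Q)   (double negation)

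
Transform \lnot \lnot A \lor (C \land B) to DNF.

\lnot \lnot A \lor (C \land B)
≡ A \lor (C \land B)   — double negation

A \lor (C \land B)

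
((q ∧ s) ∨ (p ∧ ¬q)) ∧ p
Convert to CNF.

((q ∧ s) ∨ (p ∧ ¬q)) ∧ p
≡ (q ∨ p) ∧ (q ∨ ¬q) ∧ (s ∨ p) ∧ (s ∨ ¬q) ∧ p   — distribute ∨ over ∧
≡ (s ∨ ¬q) ∧ p   — simplify

(s ∨ ¬q) ∧ p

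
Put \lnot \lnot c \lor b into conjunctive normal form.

\lnot \lnot c \lor b
≡ c \lor b   — double negation

c \lor b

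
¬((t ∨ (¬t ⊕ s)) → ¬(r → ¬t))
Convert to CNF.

(t ∨ ¬s) ∧ (¬r ∨ ¬t)

¬((t ∨ (¬t ⊕ s)) → ¬(r → ¬t))
⇔ ¬(¬(t ∨ (¬t ⊕ s)) ∨ ¬(r → ¬t))   [eliminate →]
⇔ ¬(¬(t ∨ ((¬t ∨ s) ∧ ¬(¬t ∧ s))) ∨ ¬(r → ¬t))   [expand ⊕]
⇔ ¬(¬(t ∨ ((¬t ∨ s) ∧ ¬(¬t ∧ s))) ∨ ¬(¬r ∨ ¬t))   [eliminate →]
⇔ ¬¬(t ∨ ((¬t ∨ s) ∧ ¬(¬t ∧ s))) ∧ ¬¬(¬r ∨ ¬t)   [De Morgan]
⇔ (t ∨ ((¬t ∨ s) ∧ ¬(¬t ∧ s))) ∧ ¬¬(¬r ∨ ¬t)   [double negation]
⇔ (t ∨ ((¬t ∨ s) ∧ (¬¬t ∨ ¬s))) ∧ ¬¬(¬r ∨ ¬t)   [De Morgan]
⇔ (t ∨ ((¬t ∨ s) ∧ (t ∨ ¬s))) ∧ ¬¬(¬r ∨ ¬t)   [double negation]
⇔ (t ∨ ((¬t ∨ s) ∧ (t ∨ ¬s))) ∧ (¬r ∨ ¬t)   [double negation]
⇔ (t ∨ ¬t ∨ s) ∧ (t ∨ t ∨ ¬s) ∧ (¬r ∨ ¬t)   [distribute ∨ over ∧]
⇔ (t ∨ ¬s) ∧ (¬r ∨ ¬t)   [simplify]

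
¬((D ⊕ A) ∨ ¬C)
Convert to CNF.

(¬D ∨ A) ∧ (¬A ∨ D) ∧ C

¬((D ⊕ A) ∨ ¬C)
≡ ¬(((D ∨ A) ∧ ¬(D ∧ A)) ∨ ¬C)   [expand ⊕]
≡ ¬((D ∨ A) ∧ ¬(D ∧ A)) ∧ ¬¬C   [De Morgan]
≡ (¬(D ∨ A) ∨ ¬¬(D ∧ A)) ∧ ¬¬C   [De Morgan]
≡ ((¬D ∧ ¬A) ∨ ¬¬(D ∧ A)) ∧ ¬¬C   [De Morgan]
≡ ((¬D ∧ ¬A) ∨ (D ∧ A)) ∧ ¬¬C   [double negation]
≡ ((¬D ∧ ¬A) ∨ (D ∧ A)) ∧ C   [double negation]
≡ (¬D ∨ D) ∧ (¬D ∨ A) ∧ (¬A ∨ D) ∧ (¬A ∨ A) ∧ C   [distribute ∨ over ∧]
≡ (¬D ∨ A) ∧ (¬A ∨ D) ∧ C   [simplify]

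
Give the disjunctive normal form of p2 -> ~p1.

p2 -> ~p1
≡ ~p2 | ~p1

~p2 | ~p1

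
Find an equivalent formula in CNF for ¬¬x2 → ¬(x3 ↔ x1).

(¬x2 ∨ x3 ∨ x1) ∧ (¬x2 ∨ ¬x1 ∨ ¬x3)

¬¬x2 → ¬(x3 ↔ x1)
= ¬¬¬x2 ∨ ¬(x3 ↔ x1)   [eliminate →]
= ¬¬¬x2 ∨ ¬((x3 → x1) ∧ (x1 → x3))   [eliminate ↔]
= ¬¬¬x2 ∨ ¬((¬x3 ∨ x1) ∧ (x1 → x3))   [eliminate →]
= ¬¬¬x2 ∨ ¬((¬x3 ∨ x1) ∧ (¬x1 ∨ x3))   [eliminate →]
= ¬x2 ∨ ¬((¬x3 ∨ x1) ∧ (¬x1 ∨ x3))   [double negation]
= ¬x2 ∨ ¬(¬x3 ∨ x1) ∨ ¬(¬x1 ∨ x3)   [De Morgan]
= ¬x2 ∨ (¬¬x3 ∧ ¬x1) ∨ ¬(¬x1 ∨ x3)   [De Morgan]
= ¬x2 ∨ (x3 ∧ ¬x1) ∨ ¬(¬x1 ∨ x3)   [double negation]
= ¬x2 ∨ (x3 ∧ ¬x1) ∨ (¬¬x1 ∧ ¬x3)   [De Morgan]
= ¬x2 ∨ (x3 ∧ ¬x1) ∨ (x1 ∧ ¬x3)   [double negation]
= (¬x2 ∨ x3 ∨ x1) ∧ (¬x2 ∨ x3 ∨ ¬x3) ∧ (¬x2 ∨ ¬x1 ∨ x1) ∧ (¬x2 ∨ ¬x1 ∨ ¬x3)   [distribute ∨ over ∧]
= (¬x2 ∨ x3 ∨ x1) ∧ (¬x2 ∨ ¬x1 ∨ ¬x3)   [simplify]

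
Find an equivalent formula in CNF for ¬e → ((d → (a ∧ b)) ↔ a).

(e ∨ d ∨ a) ∧ (e ∨ ¬a ∨ ¬d ∨ b)

¬e → ((d → (a ∧ b)) ↔ a)
⇔ ¬¬e ∨ ((d → (a ∧ b)) ↔ a)
⇔ ¬¬e ∨ (((d → (a ∧ b)) → a) ∧ (a → (d → (a ∧ b))))
⇔ ¬¬e ∨ ((¬(d → (a ∧ b)) ∨ a) ∧ (a → (d → (a ∧ b))))
⇔ ¬¬e ∨ ((¬(¬d ∨ (a ∧ b)) ∨ a) ∧ (a → (d → (a ∧ b))))
⇔ ¬¬e ∨ ((¬(¬d ∨ (a ∧ b)) ∨ a) ∧ (¬a ∨ (d → (a ∧ b))))
⇔ ¬¬e ∨ ((¬(¬d ∨ (a ∧ b)) ∨ a) ∧ (¬a ∨ ¬d ∨ (a ∧ b)))
⇔ e ∨ ((¬(¬d ∨ (a ∧ b)) ∨ a) ∧ (¬a ∨ ¬d ∨ (a ∧ b)))
⇔ e ∨ (((¬¬d ∧ ¬(a ∧ b)) ∨ a) ∧ (¬a ∨ ¬d ∨ (a ∧ b)))
⇔ e ∨ (((d ∧ ¬(a ∧ b)) ∨ a) ∧ (¬a ∨ ¬d ∨ (a ∧ b)))
⇔ e ∨ (((d ∧ (¬a ∨ ¬b)) ∨ a) ∧ (¬a ∨ ¬d ∨ (a ∧ b)))
⇔ (e ∨ d ∨ a) ∧ (e ∨ ¬a ∨ ¬b ∨ a) ∧ (e ∨ ¬a ∨ ¬d ∨ a) ∧ (e ∨ ¬a ∨ ¬d ∨ b)
⇔ (e ∨ d ∨ a) ∧ (e ∨ ¬a ∨ ¬d ∨ b)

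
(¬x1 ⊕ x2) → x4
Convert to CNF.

(¬x1 ⊕ x2) → x4
= ¬(¬x1 ⊕ x2) ∨ x4   [eliminate →]
= ¬((¬x1 ∨ x2) ∧ ¬(¬x1 ∧ x2)) ∨ x4   [expand ⊕]
= ¬(¬x1 ∨ x2) ∨ ¬¬(¬x1 ∧ x2) ∨ x4   [De Morgan]
= (¬¬x1 ∧ ¬x2) ∨ ¬¬(¬x1 ∧ x2) ∨ x4   [De Morgan]
= (x1 ∧ ¬x2) ∨ ¬¬(¬x1 ∧ x2) ∨ x4   [double negation]
= (x1 ∧ ¬x2) ∨ (¬x1 ∧ x2) ∨ x4   [double negation]
= (x1 ∨ ¬x1 ∨ x4) ∧ (x1 ∨ x2 ∨ x4) ∧ (¬x2 ∨ ¬x1 ∨ x4) ∧ (¬x2 ∨ x2 ∨ x4)   [distribute ∨ over ∧]
= (x1 ∨ x2 ∨ x4) ∧ (¬x2 ∨ ¬x1 ∨ x4)   [simplify]

(x1 ∨ x2 ∨ x4) ∧ (¬x2 ∨ ¬x1 ∨ x4)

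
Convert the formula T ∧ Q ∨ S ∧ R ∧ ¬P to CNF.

(T ∨ S) ∧ (T ∨ R) ∧ (T ∨ ¬P) ∧ (Q ∨ S) ∧ (Q ∨ R) ∧ (Q ∨ ¬P)

T ∧ Q ∨ S ∧ R ∧ ¬P
≡ (T ∨ S) ∧ (T ∨ R) ∧ (T ∨ ¬P) ∧ (Q ∨ S) ∧ (Q ∨ R) ∧ (Q ∨ ¬P)   (distribute ∨ over ∧)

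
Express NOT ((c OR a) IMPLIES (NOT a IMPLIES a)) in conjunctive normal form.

(c OR a) AND NOT a

NOT ((c OR a) IMPLIES (NOT a IMPLIES a))
≡ NOT (NOT (c OR a) OR (NOT a IMPLIES a))   — eliminate IMPLIES
≡ NOT (NOT (c OR a) OR NOT NOT a OR a)   — eliminate IMPLIES
≡ NOT NOT (c OR a) AND NOT NOT NOT a AND NOT a   — De Morgan
≡ (c OR a) AND NOT NOT NOT a AND NOT a   — double negation
≡ (c OR a) AND NOT a AND NOT a   — double negation
≡ (c OR a) AND NOT a   — simplify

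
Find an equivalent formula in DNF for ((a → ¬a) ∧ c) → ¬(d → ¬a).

((a → ¬a) ∧ c) → ¬(d → ¬a)
≡ ¬((a → ¬a) ∧ c) ∨ ¬(d → ¬a)   (eliminate →)
≡ ¬((¬a ∨ ¬a) ∧ c) ∨ ¬(d → ¬a)   (eliminate →)
≡ ¬((¬a ∨ ¬a) ∧ c) ∨ ¬(¬d ∨ ¬a)   (eliminate →)
≡ ¬(¬a ∨ ¬a) ∨ ¬c ∨ ¬(¬d ∨ ¬a)   (De Morgan)
≡ (¬¬a ∧ ¬¬a) ∨ ¬c ∨ ¬(¬d ∨ ¬a)   (De Morgan)
≡ (a ∧ ¬¬a) ∨ ¬c ∨ ¬(¬d ∨ ¬a)   (double negation)
≡ (a ∧ a) ∨ ¬c ∨ ¬(¬d ∨ ¬a)   (double negation)
≡ (a ∧ a) ∨ ¬c ∨ (¬¬d ∧ ¬¬a)   (De Morgan)
≡ (a ∧ a) ∨ ¬c ∨ (d ∧ ¬¬a)   (double negation)
≡ (a ∧ a) ∨ ¬c ∨ (d ∧ a)   (double negation)
≡ a ∨ ¬c   (simplify)

a ∨ ¬c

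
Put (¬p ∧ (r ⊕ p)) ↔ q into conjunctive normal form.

(¬p ∧ (r ⊕ p)) ↔ q
≡ ((¬p ∧ (r ⊕ p)) → q) ∧ (q → (¬p ∧ (r ⊕ p)))   — eliminate ↔
≡ (¬(¬p ∧ (r ⊕ p)) ∨ q) ∧ (q → (¬p ∧ (r ⊕ p)))   — eliminate →
≡ (¬(¬p ∧ (r ∨ p) ∧ ¬(r ∧ p)) ∨ q) ∧ (q → (¬p ∧ (r ⊕ p)))   — expand ⊕
≡ (¬(¬p ∧ (r ∨ p) ∧ ¬(r ∧ p)) ∨ q) ∧ (¬q ∨ (¬p ∧ (r ⊕ p)))   — eliminate →
≡ (¬(¬p ∧ (r ∨ p) ∧ ¬(r ∧ p)) ∨ q) ∧ (¬q ∨ (¬p ∧ (r ∨ p) ∧ ¬(r ∧ p)))   — expand ⊕
≡ (¬¬p ∨ ¬(r ∨ p) ∨ ¬¬(r ∧ p) ∨ q) ∧ (¬q ∨ (¬p ∧ (r ∨ p) ∧ ¬(r ∧ p)))   — De Morgan
≡ (p ∨ ¬(r ∨ p) ∨ ¬¬(r ∧ p) ∨ q) ∧ (¬q ∨ (¬p ∧ (r ∨ p) ∧ ¬(r ∧ p)))   — double negation
≡ (p ∨ (¬r ∧ ¬p) ∨ ¬¬(r ∧ p) ∨ q) ∧ (¬q ∨ (¬p ∧ (r ∨ p) ∧ ¬(r ∧ p)))   — De Morgan
≡ (p ∨ (¬r ∧ ¬p) ∨ (r ∧ p) ∨ q) ∧ (¬q ∨ (¬p ∧ (r ∨ p) ∧ ¬(r ∧ p)))   — double negation
≡ (p ∨ (¬r ∧ ¬p) ∨ (r ∧ p) ∨ q) ∧ (¬q ∨ (¬p ∧ (r ∨ p) ∧ (¬r ∨ ¬p)))   — De Morgan
≡ (p ∨ ¬r ∨ r ∨ q) ∧ (p ∨ ¬r ∨ p ∨ q) ∧ (p ∨ ¬p ∨ r ∨ q) ∧ (p ∨ ¬p ∨ p ∨ q) ∧ (¬q ∨ ¬p) ∧ (¬q ∨ r ∨ p) ∧ (¬q ∨ ¬r ∨ ¬p)   — distribute ∨ over ∧
≡ (p ∨ ¬r ∨ q) ∧ (¬q ∨ ¬p) ∧ (¬q ∨ r ∨ p)   — simplify

(p ∨ ¬r ∨ q) ∧ (¬q ∨ ¬p) ∧ (¬q ∨ r ∨ p)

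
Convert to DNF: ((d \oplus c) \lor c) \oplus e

(d \land \lnot c \land \lnot e) \lor (c \land \lnot e) \lor (\lnot d \land \lnot c \land e)

((d \oplus c) \lor c) \oplus e
≡ (((d \oplus c) \lor c) \land \lnot e) \lor (\lnot ((d \oplus c) \lor c) \land e)   (expand \oplus)
≡ (((d \land \lnot c) \lor (\lnot d \land c) \lor c) \land \lnot e) \lor (\lnot ((d \oplus c) \lor c) \land e)   (expand \oplus)
≡ (((d \land \lnot c) \lor (\lnot d \land c) \lor c) \land \lnot e) \lor (\lnot ((d \land \lnot c) \lor (\lnot d \land c) \lor c) \land e)   (expand \oplus)
≡ (((d \land \lnot c) \lor (\lnot d \land c) \lor c) \land \lnot e) \lor (\lnot (d \land \lnot c) \land \lnot (\lnot d \land c) \land \lnot c \land e)   (De Morgan)
≡ (((d \land \lnot c) \lor (\lnot d \land c) \lor c) \land \lnot e) \lor ((\lnot d \lor \lnot \lnot c) \land \lnot (\lnot d \land c) \land \lnot c \land e)   (De Morgan)
≡ (((d \land \lnot c) \lor (\lnot d \land c) \lor c) \land \lnot e) \lor ((\lnot d \lor c) \land \lnot (\lnot d \land c) \land \lnot c \land e)   (double negation)
≡ (((d \land \lnot c) \lor (\lnot d \land c) \lor c) \land \lnot e) \lor ((\lnot d \lor c) \land (\lnot \lnot d \lor \lnot c) \land \lnot c \land e)   (De Morgan)
≡ (((d \land \lnot c) \lor (\lnot d \land c) \lor c) \land \lnot e) \lor ((\lnot d \lor c) \land (d \lor \lnot c) \land \lnot c \land e)   (double negation)
≡ (d \land \lnot c \land \lnot e) \lor (\lnot d \land c \land \lnot e) \lor (c \land \lnot e) \lor (\lnot d \land d \land \lnot c \land e) \lor (\lnot d \land \lnot c \land \lnot c \land e) \lor (c \land d \land \lnot c \land e) \lor (c \land \lnot c \land \lnot c \land e)   (distribute \land over \lor)
≡ (d \land \lnot c \land \lnot e) \lor (c \land \lnot e) \lor (\lnot d \land \lnot c \land e)   (simplify)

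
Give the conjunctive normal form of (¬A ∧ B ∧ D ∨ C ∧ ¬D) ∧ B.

(¬A ∨ C) ∧ (¬A ∨ ¬D) ∧ (D ∨ C) ∧ B

(¬A ∧ B ∧ D ∨ C ∧ ¬D) ∧ B
≡ (¬A ∨ C) ∧ (¬A ∨ ¬D) ∧ (B ∨ C) ∧ (B ∨ ¬D) ∧ (D ∨ C) ∧ (D ∨ ¬D) ∧ B   — distribute ∨ over ∧
≡ (¬A ∨ C) ∧ (¬A ∨ ¬D) ∧ (D ∨ C) ∧ B   — simplify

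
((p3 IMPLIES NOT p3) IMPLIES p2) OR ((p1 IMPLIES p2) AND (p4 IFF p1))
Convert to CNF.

(p3 OR p2 OR NOT p1) AND (p3 OR p2 OR NOT p4 OR p1)

((p3 IMPLIES NOT p3) IMPLIES p2) OR ((p1 IMPLIES p2) AND (p4 IFF p1))
≡ NOT (p3 IMPLIES NOT p3) OR p2 OR ((p1 IMPLIES p2) AND (p4 IFF p1))   — eliminate IMPLIES
≡ NOT (NOT p3 OR NOT p3) OR p2 OR ((p1 IMPLIES p2) AND (p4 IFF p1))   — eliminate IMPLIES
≡ NOT (NOT p3 OR NOT p3) OR p2 OR ((NOT p1 OR p2) AND (p4 IFF p1))   — eliminate IMPLIES
≡ NOT (NOT p3 OR NOT p3) OR p2 OR ((NOT p1 OR p2) AND (p4 IMPLIES p1) AND (p1 IMPLIES p4))   — eliminate IFF
≡ NOT (NOT p3 OR NOT p3) OR p2 OR ((NOT p1 OR p2) AND (NOT p4 OR p1) AND (p1 IMPLIES p4))   — eliminate IMPLIES
≡ NOT (NOT p3 OR NOT p3) OR p2 OR ((NOT p1 OR p2) AND (NOT p4 OR p1) AND (NOT p1 OR p4))   — eliminate IMPLIES
≡ (NOT NOT p3 AND NOT NOT p3) OR p2 OR ((NOT p1 OR p2) AND (NOT p4 OR p1) AND (NOT p1 OR p4))   — De Morgan
≡ (p3 AND NOT NOT p3) OR p2 OR ((NOT p1 OR p2) AND (NOT p4 OR p1) AND (NOT p1 OR p4))   — double negation
≡ (p3 AND p3) OR p2 OR ((NOT p1 OR p2) AND (NOT p4 OR p1) AND (NOT p1 OR p4))   — double negation
≡ (p3 OR p2 OR NOT p1 OR p2) AND (p3 OR p2 OR NOT p4 OR p1) AND (p3 OR p2 OR NOT p1 OR p4) AND (p3 OR p2 OR NOT p1 OR p2) AND (p3 OR p2 OR NOT p4 OR p1) AND (p3 OR p2 OR NOT p1 OR p4)   — distribute OR over AND
≡ (p3 OR p2 OR NOT p1) AND (p3 OR p2 OR NOT p4 OR p1)   — simplify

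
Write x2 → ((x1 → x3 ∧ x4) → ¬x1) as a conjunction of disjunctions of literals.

x2 → ((x1 → x3 ∧ x4) → ¬x1)
≡ ¬x2 ∨ ((x1 → x3 ∧ x4) → ¬x1)   (eliminate →)
≡ ¬x2 ∨ ¬(x1 → x3 ∧ x4) ∨ ¬x1   (eliminate →)
≡ ¬x2 ∨ ¬(¬x1 ∨ x3 ∧ x4) ∨ ¬x1   (eliminate →)
≡ ¬x2 ∨ ¬¬x1 ∧ ¬(x3 ∧ x4) ∨ ¬x1   (De Morgan)
≡ ¬x2 ∨ x1 ∧ ¬(x3 ∧ x4) ∨ ¬x1   (double negation)
≡ ¬x2 ∨ x1 ∧ (¬x3 ∨ ¬x4) ∨ ¬x1   (De Morgan)
≡ (¬x2 ∨ x1 ∨ ¬x1) ∧ (¬x2 ∨ ¬x3 ∨ ¬x4 ∨ ¬x1)   (distribute ∨ over ∧)
≡ ¬x2 ∨ ¬x3 ∨ ¬x4 ∨ ¬x1   (simplify)

¬x2 ∨ ¬x3 ∨ ¬x4 ∨ ¬x1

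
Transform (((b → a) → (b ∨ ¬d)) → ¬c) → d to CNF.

c ∨ d

(((b → a) → (b ∨ ¬d)) → ¬c) → d
⇔ ¬(((b → a) → (b ∨ ¬d)) → ¬c) ∨ d   [eliminate →]
⇔ ¬(¬((b → a) → (b ∨ ¬d)) ∨ ¬c) ∨ d   [eliminate →]
⇔ ¬(¬(¬(b → a) ∨ b ∨ ¬d) ∨ ¬c) ∨ d   [eliminate →]
⇔ ¬(¬(¬(¬b ∨ a) ∨ b ∨ ¬d) ∨ ¬c) ∨ d   [eliminate →]
⇔ (¬¬(¬(¬b ∨ a) ∨ b ∨ ¬d) ∧ ¬¬c) ∨ d   [De Morgan]
⇔ ((¬(¬b ∨ a) ∨ b ∨ ¬d) ∧ ¬¬c) ∨ d   [double negation]
⇔ (((¬¬b ∧ ¬a) ∨ b ∨ ¬d) ∧ ¬¬c) ∨ d   [De Morgan]
⇔ (((b ∧ ¬a) ∨ b ∨ ¬d) ∧ ¬¬c) ∨ d   [double negation]
⇔ (((b ∧ ¬a) ∨ b ∨ ¬d) ∧ c) ∨ d   [double negation]
⇔ (b ∨ b ∨ ¬d ∨ d) ∧ (¬a ∨ b ∨ ¬d ∨ d) ∧ (c ∨ d)   [distribute ∨ over ∧]
⇔ c ∨ d   [simplify]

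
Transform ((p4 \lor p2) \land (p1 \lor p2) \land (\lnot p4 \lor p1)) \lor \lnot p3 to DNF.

(p4 \land p1) \lor (p2 \land p1) \lor (p2 \land \lnot p4) \lor \lnot p3

((p4 \lor p2) \land (p1 \lor p2) \land (\lnot p4 \lor p1)) \lor \lnot p3
≡ (p4 \land p1 \land \lnot p4) \lor (p4 \land p1 \land p1) \lor (p4 \land p2 \land \lnot p4) \lor (p4 \land p2 \land p1) \lor (p2 \land p1 \land \lnot p4) \lor (p2 \land p1 \land p1) \lor (p2 \land p2 \land \lnot p4) \lor (p2 \land p2 \land p1) \lor \lnot p3
≡ (p4 \land p1) \lor (p2 \land p1) \lor (p2 \land \lnot p4) \lor \lnot p3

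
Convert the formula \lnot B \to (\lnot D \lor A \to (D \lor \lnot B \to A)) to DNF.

B \lor D \land \lnot A \lor A

\lnot B \to (\lnot D \lor A \to (D \lor \lnot B \to A))
⇔ \lnot \lnot B \lor (\lnot D \lor A \to (D \lor \lnot B \to A))
⇔ \lnot \lnot B \lor \lnot (\lnot D \lor A) \lor (D \lor \lnot B \to A)
⇔ \lnot \lnot B \lor \lnot (\lnot D \lor A) \lor \lnot (D \lor \lnot B) \lor A
⇔ B \lor \lnot (\lnot D \lor A) \lor \lnot (D \lor \lnot B) \lor A
⇔ B \lor \lnot \lnot D \land \lnot A \lor \lnot (D \lor \lnot B) \lor A
⇔ B \lor D \land \lnot A \lor \lnot (D \lor \lnot B) \lor A
⇔ B \lor D \land \lnot A \lor \lnot D \land \lnot \lnot B \lor A
⇔ B \lor D \land \lnot A \lor \lnot D \land B \lor A
⇔ B \lor D \land \lnot A \lor A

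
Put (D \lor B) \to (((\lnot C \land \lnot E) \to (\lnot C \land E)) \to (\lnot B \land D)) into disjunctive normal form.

(\lnot D \land \lnot B) \lor (\lnot C \land \lnot E) \lor (\lnot B \land D)

(D \lor B) \to (((\lnot C \land \lnot E) \to (\lnot C \land E)) \to (\lnot B \land D))
= \lnot (D \lor B) \lor (((\lnot C \land \lnot E) \to (\lnot C \land E)) \to (\lnot B \land D))   (eliminate \to)
= \lnot (D \lor B) \lor \lnot ((\lnot C \land \lnot E) \to (\lnot C \land E)) \lor (\lnot B \land D)   (eliminate \to)
= \lnot (D \lor B) \lor \lnot (\lnot (\lnot C \land \lnot E) \lor (\lnot C \land E)) \lor (\lnot B \land D)   (eliminate \to)
= (\lnot D \land \lnot B) \lor \lnot (\lnot (\lnot C \land \lnot E) \lor (\lnot C \land E)) \lor (\lnot B \land D)   (De Morgan)
= (\lnot D \land \lnot B) \lor (\lnot \lnot (\lnot C \land \lnot E) \land \lnot (\lnot C \land E)) \lor (\lnot B \land D)   (De Morgan)
= (\lnot D \land \lnot B) \lor (\lnot C \land \lnot E \land \lnot (\lnot C \land E)) \lor (\lnot B \land D)   (double negation)
= (\lnot D \land \lnot B) \lor (\lnot C \land \lnot E \land (\lnot \lnot C \lor \lnot E)) \lor (\lnot B \land D)   (De Morgan)
= (\lnot D \land \lnot B) \lor (\lnot C \land \lnot E \land (C \lor \lnot E)) \lor (\lnot B \land D)   (double negation)
= (\lnot D \land \lnot B) \lor (\lnot C \land \lnot E \land C) \lor (\lnot C \land \lnot E \land \lnot E) \lor (\lnot B \land D)   (distribute \land over \lor)
= (\lnot D \land \lnot B) \lor (\lnot C \land \lnot E) \lor (\lnot B \land D)   (simplify)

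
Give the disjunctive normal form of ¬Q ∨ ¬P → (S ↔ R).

Q ∧ P ∨ ¬S ∧ ¬R ∨ R ∧ S

¬Q ∨ ¬P → (S ↔ R)
≡ ¬(¬Q ∨ ¬P) ∨ (S ↔ R)   — eliminate →
≡ ¬(¬Q ∨ ¬P) ∨ (S → R) ∧ (R → S)   — eliminate ↔
≡ ¬(¬Q ∨ ¬P) ∨ (¬S ∨ R) ∧ (R → S)   — eliminate →
≡ ¬(¬Q ∨ ¬P) ∨ (¬S ∨ R) ∧ (¬R ∨ S)   — eliminate →
≡ ¬¬Q ∧ ¬¬P ∨ (¬S ∨ R) ∧ (¬R ∨ S)   — De Morgan
≡ Q ∧ ¬¬P ∨ (¬S ∨ R) ∧ (¬R ∨ S)   — double negation
≡ Q ∧ P ∨ (¬S ∨ R) ∧ (¬R ∨ S)   — double negation
≡ Q ∧ P ∨ ¬S ∧ ¬R ∨ ¬S ∧ S ∨ R ∧ ¬R ∨ R ∧ S   — distribute ∧ over ∨
≡ Q ∧ P ∨ ¬S ∧ ¬R ∨ R ∧ S   — simplify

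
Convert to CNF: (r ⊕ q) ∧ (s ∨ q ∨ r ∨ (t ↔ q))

(r ∨ q) ∧ (¬r ∨ ¬q)

(r ⊕ q) ∧ (s ∨ q ∨ r ∨ (t ↔ q))
⇔ (r ∨ q) ∧ ¬(r ∧ q) ∧ (s ∨ q ∨ r ∨ (t ↔ q))   — expand ⊕
⇔ (r ∨ q) ∧ ¬(r ∧ q) ∧ (s ∨ q ∨ r ∨ ((t → q) ∧ (q → t)))   — eliminate ↔
⇔ (r ∨ q) ∧ ¬(r ∧ q) ∧ (s ∨ q ∨ r ∨ ((¬t ∨ q) ∧ (q → t)))   — eliminate →
⇔ (r ∨ q) ∧ ¬(r ∧ q) ∧ (s ∨ q ∨ r ∨ ((¬t ∨ q) ∧ (¬q ∨ t)))   — eliminate →
⇔ (r ∨ q) ∧ (¬r ∨ ¬q) ∧ (s ∨ q ∨ r ∨ ((¬t ∨ q) ∧ (¬q ∨ t)))   — De Morgan
⇔ (r ∨ q) ∧ (¬r ∨ ¬q) ∧ (s ∨ q ∨ r ∨ ¬t ∨ q) ∧ (s ∨ q ∨ r ∨ ¬q ∨ t)   — distribute ∨ over ∧
⇔ (r ∨ q) ∧ (¬r ∨ ¬q)   — simplify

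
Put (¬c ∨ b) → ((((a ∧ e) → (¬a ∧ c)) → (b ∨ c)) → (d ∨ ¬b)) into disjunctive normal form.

(¬c ∨ b) → ((((a ∧ e) → (¬a ∧ c)) → (b ∨ c)) → (d ∨ ¬b))
= ¬(¬c ∨ b) ∨ ((((a ∧ e) → (¬a ∧ c)) → (b ∨ c)) → (d ∨ ¬b))   [eliminate →]
= ¬(¬c ∨ b) ∨ ¬(((a ∧ e) → (¬a ∧ c)) → (b ∨ c)) ∨ d ∨ ¬b   [eliminate →]
= ¬(¬c ∨ b) ∨ ¬(¬((a ∧ e) → (¬a ∧ c)) ∨ b ∨ c) ∨ d ∨ ¬b   [eliminate →]
= ¬(¬c ∨ b) ∨ ¬(¬(¬(a ∧ e) ∨ (¬a ∧ c)) ∨ b ∨ c) ∨ d ∨ ¬b   [eliminate →]
= (¬¬c ∧ ¬b) ∨ ¬(¬(¬(a ∧ e) ∨ (¬a ∧ c)) ∨ b ∨ c) ∨ d ∨ ¬b   [De Morgan]
= (c ∧ ¬b) ∨ ¬(¬(¬(a ∧ e) ∨ (¬a ∧ c)) ∨ b ∨ c) ∨ d ∨ ¬b   [double negation]
= (c ∧ ¬b) ∨ (¬¬(¬(a ∧ e) ∨ (¬a ∧ c)) ∧ ¬b ∧ ¬c) ∨ d ∨ ¬b   [De Morgan]
= (c ∧ ¬b) ∨ ((¬(a ∧ e) ∨ (¬a ∧ c)) ∧ ¬b ∧ ¬c) ∨ d ∨ ¬b   [double negation]
= (c ∧ ¬b) ∨ ((¬a ∨ ¬e ∨ (¬a ∧ c)) ∧ ¬b ∧ ¬c) ∨ d ∨ ¬b   [De Morgan]
= (c ∧ ¬b) ∨ (¬a ∧ ¬b ∧ ¬c) ∨ (¬e ∧ ¬b ∧ ¬c) ∨ (¬a ∧ c ∧ ¬b ∧ ¬c) ∨ d ∨ ¬b   [distribute ∧ over ∨]
= d ∨ ¬b   [simplify]

d ∨ ¬b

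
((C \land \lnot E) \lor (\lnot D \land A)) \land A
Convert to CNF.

(C \lor \lnot D) \land (\lnot E \lor \lnot D) \land A

((C \land \lnot E) \lor (\lnot D \land A)) \land A
⇔ (C \lor \lnot D) \land (C \lor A) \land (\lnot E \lor \lnot D) \land (\lnot E \lor A) \land A   [distribute \lor over \land]
⇔ (C \lor \lnot D) \land (\lnot E \lor \lnot D) \land A   [simplify]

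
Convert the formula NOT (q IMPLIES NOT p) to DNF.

NOT (q IMPLIES NOT p)
≡ NOT (NOT q OR NOT p)   [eliminate IMPLIES]
≡ NOT NOT q AND NOT NOT p   [De Morgan]
≡ q AND NOT NOT p   [double negation]
≡ q AND p   [double negation]

q AND p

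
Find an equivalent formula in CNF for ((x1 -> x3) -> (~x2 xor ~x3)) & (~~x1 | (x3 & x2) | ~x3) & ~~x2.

((x1 -> x3) -> (~x2 xor ~x3)) & (~~x1 | (x3 & x2) | ~x3) & ~~x2
⇔ (~(x1 -> x3) | (~x2 xor ~x3)) & (~~x1 | (x3 & x2) | ~x3) & ~~x2   (eliminate ->)
⇔ (~(~x1 | x3) | (~x2 xor ~x3)) & (~~x1 | (x3 & x2) | ~x3) & ~~x2   (eliminate ->)
⇔ (~(~x1 | x3) | ((~x2 | ~x3) & ~(~x2 & ~x3))) & (~~x1 | (x3 & x2) | ~x3) & ~~x2   (expand xor)
⇔ ((~~x1 & ~x3) | ((~x2 | ~x3) & ~(~x2 & ~x3))) & (~~x1 | (x3 & x2) | ~x3) & ~~x2   (De Morgan)
⇔ ((x1 & ~x3) | ((~x2 | ~x3) & ~(~x2 & ~x3))) & (~~x1 | (x3 & x2) | ~x3) & ~~x2   (double negation)
⇔ ((x1 & ~x3) | ((~x2 | ~x3) & (~~x2 | ~~x3))) & (~~x1 | (x3 & x2) | ~x3) & ~~x2   (De Morgan)
⇔ ((x1 & ~x3) | ((~x2 | ~x3) & (x2 | ~~x3))) & (~~x1 | (x3 & x2) | ~x3) & ~~x2   (double negation)
⇔ ((x1 & ~x3) | ((~x2 | ~x3) & (x2 | x3))) & (~~x1 | (x3 & x2) | ~x3) & ~~x2   (double negation)
⇔ ((x1 & ~x3) | ((~x2 | ~x3) & (x2 | x3))) & (x1 | (x3 & x2) | ~x3) & ~~x2   (double negation)
⇔ ((x1 & ~x3) | ((~x2 | ~x3) & (x2 | x3))) & (x1 | (x3 & x2) | ~x3) & x2   (double negation)
⇔ (x1 | ~x2 | ~x3) & (x1 | x2 | x3) & (~x3 | ~x2 | ~x3) & (~x3 | x2 | x3) & (x1 | x3 | ~x3) & (x1 | x2 | ~x3) & x2   (distribute | over &)
⇔ (~x3 | ~x2) & x2   (simplify)

(~x3 | ~x2) & x2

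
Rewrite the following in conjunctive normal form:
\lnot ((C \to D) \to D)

(\lnot C \lor D) \land \lnot D

\lnot ((C \to D) \to D)
⇔ \lnot (\lnot (C \to D) \lor D)   [eliminate \to]
⇔ \lnot (\lnot (\lnot C \lor D) \lor D)   [eliminate \to]
⇔ \lnot \lnot (\lnot C \lor D) \land \lnot D   [De Morgan]
⇔ (\lnot C \lor D) \land \lnot D   [double negation]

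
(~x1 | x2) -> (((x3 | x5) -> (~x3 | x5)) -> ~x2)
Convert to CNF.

(~x2 | x3) & (~x2 | ~x5)

(~x1 | x2) -> (((x3 | x5) -> (~x3 | x5)) -> ~x2)
≡ ~(~x1 | x2) | (((x3 | x5) -> (~x3 | x5)) -> ~x2)   [eliminate ->]
≡ ~(~x1 | x2) | ~((x3 | x5) -> (~x3 | x5)) | ~x2   [eliminate ->]
≡ ~(~x1 | x2) | ~(~(x3 | x5) | ~x3 | x5) | ~x2   [eliminate ->]
≡ (~~x1 & ~x2) | ~(~(x3 | x5) | ~x3 | x5) | ~x2   [De Morgan]
≡ (x1 & ~x2) | ~(~(x3 | x5) | ~x3 | x5) | ~x2   [double negation]
≡ (x1 & ~x2) | (~~(x3 | x5) & ~~x3 & ~x5) | ~x2   [De Morgan]
≡ (x1 & ~x2) | ((x3 | x5) & ~~x3 & ~x5) | ~x2   [double negation]
≡ (x1 & ~x2) | ((x3 | x5) & x3 & ~x5) | ~x2   [double negation]
≡ (x1 | x3 | x5 | ~x2) & (x1 | x3 | ~x2) & (x1 | ~x5 | ~x2) & (~x2 | x3 | x5 | ~x2) & (~x2 | x3 | ~x2) & (~x2 | ~x5 | ~x2)   [distribute | over &]
≡ (~x2 | x3) & (~x2 | ~x5)   [simplify]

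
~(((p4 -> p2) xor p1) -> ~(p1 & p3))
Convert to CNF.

(p4 | ~p1) & (~p2 | ~p1) & p1 & p3

~(((p4 -> p2) xor p1) -> ~(p1 & p3))
≡ ~(~((p4 -> p2) xor p1) | ~(p1 & p3))   — eliminate ->
≡ ~(~(((p4 -> p2) | p1) & ~((p4 -> p2) & p1)) | ~(p1 & p3))   — expand xor
≡ ~(~((~p4 | p2 | p1) & ~((p4 -> p2) & p1)) | ~(p1 & p3))   — eliminate ->
≡ ~(~((~p4 | p2 | p1) & ~((~p4 | p2) & p1)) | ~(p1 & p3))   — eliminate ->
≡ ~~((~p4 | p2 | p1) & ~((~p4 | p2) & p1)) & ~~(p1 & p3)   — De Morgan
≡ (~p4 | p2 | p1) & ~((~p4 | p2) & p1) & ~~(p1 & p3)   — double negation
≡ (~p4 | p2 | p1) & (~(~p4 | p2) | ~p1) & ~~(p1 & p3)   — De Morgan
≡ (~p4 | p2 | p1) & ((~~p4 & ~p2) | ~p1) & ~~(p1 & p3)   — De Morgan
≡ (~p4 | p2 | p1) & ((p4 & ~p2) | ~p1) & ~~(p1 & p3)   — double negation
≡ (~p4 | p2 | p1) & ((p4 & ~p2) | ~p1) & p1 & p3   — double negation
≡ (~p4 | p2 | p1) & (p4 | ~p1) & (~p2 | ~p1) & p1 & p3   — distribute | over &
≡ (p4 | ~p1) & (~p2 | ~p1) & p1 & p3   — simplify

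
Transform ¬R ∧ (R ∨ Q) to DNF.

¬R ∧ (R ∨ Q)
⇔ (¬R ∧ R) ∨ (¬R ∧ Q)
⇔ ¬R ∧ Q

¬R ∧ Q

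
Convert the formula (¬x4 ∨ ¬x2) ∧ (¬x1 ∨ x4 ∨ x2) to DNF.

(¬x4 ∨ ¬x2) ∧ (¬x1 ∨ x4 ∨ x2)
= (¬x4 ∧ ¬x1) ∨ (¬x4 ∧ x4) ∨ (¬x4 ∧ x2) ∨ (¬x2 ∧ ¬x1) ∨ (¬x2 ∧ x4) ∨ (¬x2 ∧ x2)   (distribute ∧ over ∨)
= (¬x4 ∧ ¬x1) ∨ (¬x4 ∧ x2) ∨ (¬x2 ∧ ¬x1) ∨ (¬x2 ∧ x4)   (simplify)

(¬x4 ∧ ¬x1) ∨ (¬x4 ∧ x2) ∨ (¬x2 ∧ ¬x1) ∨ (¬x2 ∧ x4)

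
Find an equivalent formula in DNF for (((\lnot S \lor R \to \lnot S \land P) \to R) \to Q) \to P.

(((\lnot S \lor R \to \lnot S \land P) \to R) \to Q) \to P
≡ \lnot (((\lnot S \lor R \to \lnot S \land P) \to R) \to Q) \lor P   [eliminate \to]
≡ \lnot (\lnot ((\lnot S \lor R \to \lnot S \land P) \to R) \lor Q) \lor P   [eliminate \to]
≡ \lnot (\lnot (\lnot (\lnot S \lor R \to \lnot S \land P) \lor R) \lor Q) \lor P   [eliminate \to]
≡ \lnot (\lnot (\lnot (\lnot (\lnot S \lor R) \lor \lnot S \land P) \lor R) \lor Q) \lor P   [eliminate \to]
≡ \lnot \lnot (\lnot (\lnot (\lnot S \lor R) \lor \lnot S \land P) \lor R) \land \lnot Q \lor P   [De Morgan]
≡ (\lnot (\lnot (\lnot S \lor R) \lor \lnot S \land P) \lor R) \land \lnot Q \lor P   [double negation]
≡ (\lnot \lnot (\lnot S \lor R) \land \lnot (\lnot S \land P) \lor R) \land \lnot Q \lor P   [De Morgan]
≡ ((\lnot S \lor R) \land \lnot (\lnot S \land P) \lor R) \land \lnot Q \lor P   [double negation]
≡ ((\lnot S \lor R) \land (\lnot \lnot S \lor \lnot P) \lor R) \land \lnot Q \lor P   [De Morgan]
≡ ((\lnot S \lor R) \land (S \lor \lnot P) \lor R) \land \lnot Q \lor P   [double negation]
≡ \lnot S \land S \land \lnot Q \lor \lnot S \land \lnot P \land \lnot Q \lor R \land S \land \lnot Q \lor R \land \lnot P \land \lnot Q \lor R \land \lnot Q \lor P   [distribute \land over \lor]
≡ \lnot S \land \lnot P \land \lnot Q \lor R \land \lnot Q \lor P   [simplify]

\lnot S \land \lnot P \land \lnot Q \lor R \land \lnot Q \lor P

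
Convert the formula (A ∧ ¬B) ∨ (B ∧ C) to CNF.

(A ∨ B) ∧ (A ∨ C) ∧ (¬B ∨ C)

(A ∧ ¬B) ∨ (B ∧ C)
≡ (A ∨ B) ∧ (A ∨ C) ∧ (¬B ∨ B) ∧ (¬B ∨ C)   (distribute ∨ over ∧)
≡ (A ∨ B) ∧ (A ∨ C) ∧ (¬B ∨ C)   (simplify)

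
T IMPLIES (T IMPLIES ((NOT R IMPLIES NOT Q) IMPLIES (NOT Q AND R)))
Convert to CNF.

T IMPLIES (T IMPLIES ((NOT R IMPLIES NOT Q) IMPLIES (NOT Q AND R)))
⇔ NOT T OR (T IMPLIES ((NOT R IMPLIES NOT Q) IMPLIES (NOT Q AND R)))   [eliminate IMPLIES]
⇔ NOT T OR NOT T OR ((NOT R IMPLIES NOT Q) IMPLIES (NOT Q AND R))   [eliminate IMPLIES]
⇔ NOT T OR NOT T OR NOT (NOT R IMPLIES NOT Q) OR (NOT Q AND R)   [eliminate IMPLIES]
⇔ NOT T OR NOT T OR NOT (NOT NOT R OR NOT Q) OR (NOT Q AND R)   [eliminate IMPLIES]
⇔ NOT T OR NOT T OR (NOT NOT NOT R AND NOT NOT Q) OR (NOT Q AND R)   [De Morgan]
⇔ NOT T OR NOT T OR (NOT R AND NOT NOT Q) OR (NOT Q AND R)   [double negation]
⇔ NOT T OR NOT T OR (NOT R AND Q) OR (NOT Q AND R)   [double negation]
⇔ (NOT T OR NOT T OR NOT R OR NOT Q) AND (NOT T OR NOT T OR NOT R OR R) AND (NOT T OR NOT T OR Q OR NOT Q) AND (NOT T OR NOT T OR Q OR R)   [distribute OR over AND]
⇔ (NOT T OR NOT R OR NOT Q) AND (NOT T OR Q OR R)   [simplify]

(NOT T OR NOT R OR NOT Q) AND (NOT T OR Q OR R)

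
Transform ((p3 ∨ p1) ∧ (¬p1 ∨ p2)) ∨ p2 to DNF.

(p3 ∧ ¬p1) ∨ p2

((p3 ∨ p1) ∧ (¬p1 ∨ p2)) ∨ p2
≡ (p3 ∧ ¬p1) ∨ (p3 ∧ p2) ∨ (p1 ∧ ¬p1) ∨ (p1 ∧ p2) ∨ p2   [distribute ∧ over ∨]
≡ (p3 ∧ ¬p1) ∨ p2   [simplify]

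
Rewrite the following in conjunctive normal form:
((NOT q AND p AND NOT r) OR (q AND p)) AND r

((NOT q AND p AND NOT r) OR (q AND p)) AND r
⇔ (NOT q OR q) AND (NOT q OR p) AND (p OR q) AND (p OR p) AND (NOT r OR q) AND (NOT r OR p) AND r   (distribute OR over AND)
⇔ p AND (NOT r OR q) AND r   (simplify)

p AND (NOT r OR q) AND r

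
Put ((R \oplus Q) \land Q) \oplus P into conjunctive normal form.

((R \oplus Q) \land Q) \oplus P
≡ (((R \oplus Q) \land Q) \lor P) \land \lnot ((R \oplus Q) \land Q \land P)   (expand \oplus)
≡ (((R \lor Q) \land \lnot (R \land Q) \land Q) \lor P) \land \lnot ((R \oplus Q) \land Q \land P)   (expand \oplus)
≡ (((R \lor Q) \land \lnot (R \land Q) \land Q) \lor P) \land \lnot ((R \lor Q) \land \lnot (R \land Q) \land Q \land P)   (expand \oplus)
≡ (((R \lor Q) \land (\lnot R \lor \lnot Q) \land Q) \lor P) \land \lnot ((R \lor Q) \land \lnot (R \land Q) \land Q \land P)   (De Morgan)
≡ (((R \lor Q) \land (\lnot R \lor \lnot Q) \land Q) \lor P) \land (\lnot (R \lor Q) \lor \lnot \lnot (R \land Q) \lor \lnot Q \lor \lnot P)   (De Morgan)
≡ (((R \lor Q) \land (\lnot R \lor \lnot Q) \land Q) \lor P) \land ((\lnot R \land \lnot Q) \lor \lnot \lnot (R \land Q) \lor \lnot Q \lor \lnot P)   (De Morgan)
≡ (((R \lor Q) \land (\lnot R \lor \lnot Q) \land Q) \lor P) \land ((\lnot R \land \lnot Q) \lor (R \land Q) \lor \lnot Q \lor \lnot P)   (double negation)
≡ (R \lor Q \lor P) \land (\lnot R \lor \lnot Q \lor P) \land (Q \lor P) \land (\lnot R \lor R \lor \lnot Q \lor \lnot P) \land (\lnot R \lor Q \lor \lnot Q \lor \lnot P) \land (\lnot Q \lor R \lor \lnot Q \lor \lnot P) \land (\lnot Q \lor Q \lor \lnot Q \lor \lnot P)   (distribute \lor over \land)
≡ (\lnot R \lor \lnot Q \lor P) \land (Q \lor P) \land (\lnot Q \lor R \lor \lnot P)   (simplify)

(\lnot R \lor \lnot Q \lor P) \land (Q \lor P) \land (\lnot Q \lor R \lor \lnot P)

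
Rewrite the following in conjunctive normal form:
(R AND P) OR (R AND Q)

R AND (P OR Q)

(R AND P) OR (R AND Q)
≡ (R OR R) AND (R OR Q) AND (P OR R) AND (P OR Q)   (distribute OR over AND)
≡ R AND (P OR Q)   (simplify)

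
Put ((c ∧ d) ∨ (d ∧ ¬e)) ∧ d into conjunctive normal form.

(c ∨ ¬e) ∧ d

((c ∧ d) ∨ (d ∧ ¬e)) ∧ d
≡ (c ∨ d) ∧ (c ∨ ¬e) ∧ (d ∨ d) ∧ (d ∨ ¬e) ∧ d   [distribute ∨ over ∧]
≡ (c ∨ ¬e) ∧ d   [simplify]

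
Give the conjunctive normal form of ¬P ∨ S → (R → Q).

¬P ∨ S → (R → Q)
= ¬(¬P ∨ S) ∨ (R → Q)
= ¬(¬P ∨ S) ∨ ¬R ∨ Q
= ¬¬P ∧ ¬S ∨ ¬R ∨ Q
= P ∧ ¬S ∨ ¬R ∨ Q
= (P ∨ ¬R ∨ Q) ∧ (¬S ∨ ¬R ∨ Q)

(P ∨ ¬R ∨ Q) ∧ (¬S ∨ ¬R ∨ Q)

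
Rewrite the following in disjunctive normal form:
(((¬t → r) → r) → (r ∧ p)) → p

(¬t ∧ ¬r) ∨ (r ∧ ¬p) ∨ p

(((¬t → r) → r) → (r ∧ p)) → p
≡ ¬(((¬t → r) → r) → (r ∧ p)) ∨ p   [eliminate →]
≡ ¬(¬((¬t → r) → r) ∨ (r ∧ p)) ∨ p   [eliminate →]
≡ ¬(¬(¬(¬t → r) ∨ r) ∨ (r ∧ p)) ∨ p   [eliminate →]
≡ ¬(¬(¬(¬¬t ∨ r) ∨ r) ∨ (r ∧ p)) ∨ p   [eliminate →]
≡ (¬¬(¬(¬¬t ∨ r) ∨ r) ∧ ¬(r ∧ p)) ∨ p   [De Morgan]
≡ ((¬(¬¬t ∨ r) ∨ r) ∧ ¬(r ∧ p)) ∨ p   [double negation]
≡ (((¬¬¬t ∧ ¬r) ∨ r) ∧ ¬(r ∧ p)) ∨ p   [De Morgan]
≡ (((¬t ∧ ¬r) ∨ r) ∧ ¬(r ∧ p)) ∨ p   [double negation]
≡ (((¬t ∧ ¬r) ∨ r) ∧ (¬r ∨ ¬p)) ∨ p   [De Morgan]
≡ (¬t ∧ ¬r ∧ ¬r) ∨ (¬t ∧ ¬r ∧ ¬p) ∨ (r ∧ ¬r) ∨ (r ∧ ¬p) ∨ p   [distribute ∧ over ∨]
≡ (¬t ∧ ¬r) ∨ (r ∧ ¬p) ∨ p   [simplify]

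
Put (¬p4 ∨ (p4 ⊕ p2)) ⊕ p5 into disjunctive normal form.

(¬p4 ∧ ¬p5) ∨ (p4 ∧ ¬p2 ∧ ¬p5) ∨ (p4 ∧ p2 ∧ p5)

(¬p4 ∨ (p4 ⊕ p2)) ⊕ p5
≡ ((¬p4 ∨ (p4 ⊕ p2)) ∧ ¬p5) ∨ (¬(¬p4 ∨ (p4 ⊕ p2)) ∧ p5)   (expand ⊕)
≡ ((¬p4 ∨ (p4 ∧ ¬p2) ∨ (¬p4 ∧ p2)) ∧ ¬p5) ∨ (¬(¬p4 ∨ (p4 ⊕ p2)) ∧ p5)   (expand ⊕)
≡ ((¬p4 ∨ (p4 ∧ ¬p2) ∨ (¬p4 ∧ p2)) ∧ ¬p5) ∨ (¬(¬p4 ∨ (p4 ∧ ¬p2) ∨ (¬p4 ∧ p2)) ∧ p5)   (expand ⊕)
≡ ((¬p4 ∨ (p4 ∧ ¬p2) ∨ (¬p4 ∧ p2)) ∧ ¬p5) ∨ (¬¬p4 ∧ ¬(p4 ∧ ¬p2) ∧ ¬(¬p4 ∧ p2) ∧ p5)   (De Morgan)
≡ ((¬p4 ∨ (p4 ∧ ¬p2) ∨ (¬p4 ∧ p2)) ∧ ¬p5) ∨ (p4 ∧ ¬(p4 ∧ ¬p2) ∧ ¬(¬p4 ∧ p2) ∧ p5)   (double negation)
≡ ((¬p4 ∨ (p4 ∧ ¬p2) ∨ (¬p4 ∧ p2)) ∧ ¬p5) ∨ (p4 ∧ (¬p4 ∨ ¬¬p2) ∧ ¬(¬p4 ∧ p2) ∧ p5)   (De Morgan)
≡ ((¬p4 ∨ (p4 ∧ ¬p2) ∨ (¬p4 ∧ p2)) ∧ ¬p5) ∨ (p4 ∧ (¬p4 ∨ p2) ∧ ¬(¬p4 ∧ p2) ∧ p5)   (double negation)
≡ ((¬p4 ∨ (p4 ∧ ¬p2) ∨ (¬p4 ∧ p2)) ∧ ¬p5) ∨ (p4 ∧ (¬p4 ∨ p2) ∧ (¬¬p4 ∨ ¬p2) ∧ p5)   (De Morgan)
≡ ((¬p4 ∨ (p4 ∧ ¬p2) ∨ (¬p4 ∧ p2)) ∧ ¬p5) ∨ (p4 ∧ (¬p4 ∨ p2) ∧ (p4 ∨ ¬p2) ∧ p5)   (double negation)
≡ (¬p4 ∧ ¬p5) ∨ (p4 ∧ ¬p2 ∧ ¬p5) ∨ (¬p4 ∧ p2 ∧ ¬p5) ∨ (p4 ∧ ¬p4 ∧ p4 ∧ p5) ∨ (p4 ∧ ¬p4 ∧ ¬p2 ∧ p5) ∨ (p4 ∧ p2 ∧ p4 ∧ p5) ∨ (p4 ∧ p2 ∧ ¬p2 ∧ p5)   (distribute ∧ over ∨)
≡ (¬p4 ∧ ¬p5) ∨ (p4 ∧ ¬p2 ∧ ¬p5) ∨ (p4 ∧ p2 ∧ p5)   (simplify)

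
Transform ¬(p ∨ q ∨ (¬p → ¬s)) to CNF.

¬(p ∨ q ∨ (¬p → ¬s))
≡ ¬(p ∨ q ∨ ¬¬p ∨ ¬s)   (eliminate →)
≡ ¬p ∧ ¬q ∧ ¬¬¬p ∧ ¬¬s   (De Morgan)
≡ ¬p ∧ ¬q ∧ ¬p ∧ ¬¬s   (double negation)
≡ ¬p ∧ ¬q ∧ ¬p ∧ s   (double negation)
≡ ¬p ∧ ¬q ∧ s   (simplify)

¬p ∧ ¬q ∧ s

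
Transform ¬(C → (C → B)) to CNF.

C ∧ ¬B

¬(C → (C → B))
= ¬(¬C ∨ (C → B))   [eliminate →]
= ¬(¬C ∨ ¬C ∨ B)   [eliminate →]
= ¬¬C ∧ ¬¬C ∧ ¬B   [De Morgan]
= C ∧ ¬¬C ∧ ¬B   [double negation]
= C ∧ C ∧ ¬B   [double negation]
= C ∧ ¬B   [simplify]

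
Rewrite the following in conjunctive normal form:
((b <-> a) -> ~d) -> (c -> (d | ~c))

d | ~c

((b <-> a) -> ~d) -> (c -> (d | ~c))
≡ ~((b <-> a) -> ~d) | (c -> (d | ~c))   [eliminate ->]
≡ ~(~(b <-> a) | ~d) | (c -> (d | ~c))   [eliminate ->]
≡ ~(~((b -> a) & (a -> b)) | ~d) | (c -> (d | ~c))   [eliminate <->]
≡ ~(~((~b | a) & (a -> b)) | ~d) | (c -> (d | ~c))   [eliminate ->]
≡ ~(~((~b | a) & (~a | b)) | ~d) | (c -> (d | ~c))   [eliminate ->]
≡ ~(~((~b | a) & (~a | b)) | ~d) | ~c | d | ~c   [eliminate ->]
≡ (~~((~b | a) & (~a | b)) & ~~d) | ~c | d | ~c   [De Morgan]
≡ ((~b | a) & (~a | b) & ~~d) | ~c | d | ~c   [double negation]
≡ ((~b | a) & (~a | b) & d) | ~c | d | ~c   [double negation]
≡ (~b | a | ~c | d | ~c) & (~a | b | ~c | d | ~c) & (d | ~c | d | ~c)   [distribute | over &]
≡ d | ~c   [simplify]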